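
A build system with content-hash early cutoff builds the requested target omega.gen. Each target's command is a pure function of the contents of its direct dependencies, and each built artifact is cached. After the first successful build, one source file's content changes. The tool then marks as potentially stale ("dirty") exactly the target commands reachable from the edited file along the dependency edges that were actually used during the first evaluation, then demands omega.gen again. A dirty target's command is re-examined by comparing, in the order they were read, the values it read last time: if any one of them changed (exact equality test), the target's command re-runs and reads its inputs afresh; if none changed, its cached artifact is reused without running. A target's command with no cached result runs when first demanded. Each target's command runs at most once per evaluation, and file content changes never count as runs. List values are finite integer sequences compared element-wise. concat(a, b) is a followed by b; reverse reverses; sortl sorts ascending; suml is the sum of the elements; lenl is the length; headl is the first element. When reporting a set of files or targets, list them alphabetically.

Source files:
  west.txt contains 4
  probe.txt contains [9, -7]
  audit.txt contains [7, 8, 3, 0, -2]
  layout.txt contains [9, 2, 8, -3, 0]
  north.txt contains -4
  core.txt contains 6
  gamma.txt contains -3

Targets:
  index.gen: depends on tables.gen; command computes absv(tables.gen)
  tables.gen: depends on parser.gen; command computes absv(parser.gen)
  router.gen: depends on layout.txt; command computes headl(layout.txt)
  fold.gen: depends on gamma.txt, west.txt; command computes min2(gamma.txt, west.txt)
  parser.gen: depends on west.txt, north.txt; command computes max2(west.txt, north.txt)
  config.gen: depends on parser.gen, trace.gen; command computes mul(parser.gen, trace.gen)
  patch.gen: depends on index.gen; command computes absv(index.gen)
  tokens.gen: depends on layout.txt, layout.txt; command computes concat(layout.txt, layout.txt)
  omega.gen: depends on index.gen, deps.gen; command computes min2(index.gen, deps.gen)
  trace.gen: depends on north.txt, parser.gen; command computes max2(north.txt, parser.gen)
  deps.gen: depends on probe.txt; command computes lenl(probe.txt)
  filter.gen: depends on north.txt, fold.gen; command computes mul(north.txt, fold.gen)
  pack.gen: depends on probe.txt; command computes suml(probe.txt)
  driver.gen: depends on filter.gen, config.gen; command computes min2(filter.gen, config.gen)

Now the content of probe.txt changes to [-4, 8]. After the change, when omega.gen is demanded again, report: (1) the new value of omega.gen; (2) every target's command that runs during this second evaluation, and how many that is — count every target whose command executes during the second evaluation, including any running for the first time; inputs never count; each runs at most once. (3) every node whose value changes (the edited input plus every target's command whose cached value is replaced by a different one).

New value of omega.gen: 2.
Target commands that run: deps.gen — 1 in total.
Values that change: probe.txt.
Key observation: the change is absorbed at deps.gen — it re-runs but produces the same value, and the output's value is unchanged.

First evaluation (everything demanded from the output):
  deps.gen = lenl([9, -7]) = 2
  parser.gen = max2(4, -4) = 4
  tables.gen = absv(4) = 4
  index.gen = absv(4) = 4
  omega.gen = min2(4, 2) = 2

Propagation after the edit:
  deps.gen: runs — probe.txt [9, -7]->[-4, 8]; result 2 (same value as before).
  omega.gen: checked — values it read are unchanged (index.gen unchanged, deps.gen unchanged); reused cached 2 without running.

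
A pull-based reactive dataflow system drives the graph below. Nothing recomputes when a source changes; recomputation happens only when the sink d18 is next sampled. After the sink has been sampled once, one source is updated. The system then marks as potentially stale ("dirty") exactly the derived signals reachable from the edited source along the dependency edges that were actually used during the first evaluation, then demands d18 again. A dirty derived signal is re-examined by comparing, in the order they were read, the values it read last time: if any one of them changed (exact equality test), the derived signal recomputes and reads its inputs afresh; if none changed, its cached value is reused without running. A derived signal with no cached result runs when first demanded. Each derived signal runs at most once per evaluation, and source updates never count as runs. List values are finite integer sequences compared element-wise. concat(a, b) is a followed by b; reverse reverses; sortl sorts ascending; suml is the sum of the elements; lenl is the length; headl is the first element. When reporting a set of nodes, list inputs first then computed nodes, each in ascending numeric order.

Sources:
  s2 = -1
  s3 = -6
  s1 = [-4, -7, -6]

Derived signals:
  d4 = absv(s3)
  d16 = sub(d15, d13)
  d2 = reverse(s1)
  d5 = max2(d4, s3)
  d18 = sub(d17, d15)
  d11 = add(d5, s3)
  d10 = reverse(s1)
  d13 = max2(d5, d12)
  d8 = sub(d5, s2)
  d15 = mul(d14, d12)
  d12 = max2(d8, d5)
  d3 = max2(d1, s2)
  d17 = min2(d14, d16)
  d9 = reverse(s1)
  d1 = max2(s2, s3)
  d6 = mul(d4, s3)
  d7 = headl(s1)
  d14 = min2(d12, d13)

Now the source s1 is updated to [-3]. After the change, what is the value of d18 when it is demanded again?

First evaluation (everything demanded from the output):
  d4 = absv(-6) = 6
  d5 = max2(6, -6) = 6
  d8 = sub(6, -1) = 7
  d12 = max2(7, 6) = 7
  d13 = max2(6, 7) = 7
  d14 = min2(7, 7) = 7
  d15 = mul(7, 7) = 49
  d16 = sub(49, 7) = 42
  d17 = min2(7, 42) = 7
  d18 = sub(7, 49) = -42

Propagation after the edit:
  s1 feeds no computation that the output demands — nothing is marked dirty and nothing runs.

Key observation: s1 is never demanded by the output, so the edit triggers no recomputation at all.

New value of d18: -42.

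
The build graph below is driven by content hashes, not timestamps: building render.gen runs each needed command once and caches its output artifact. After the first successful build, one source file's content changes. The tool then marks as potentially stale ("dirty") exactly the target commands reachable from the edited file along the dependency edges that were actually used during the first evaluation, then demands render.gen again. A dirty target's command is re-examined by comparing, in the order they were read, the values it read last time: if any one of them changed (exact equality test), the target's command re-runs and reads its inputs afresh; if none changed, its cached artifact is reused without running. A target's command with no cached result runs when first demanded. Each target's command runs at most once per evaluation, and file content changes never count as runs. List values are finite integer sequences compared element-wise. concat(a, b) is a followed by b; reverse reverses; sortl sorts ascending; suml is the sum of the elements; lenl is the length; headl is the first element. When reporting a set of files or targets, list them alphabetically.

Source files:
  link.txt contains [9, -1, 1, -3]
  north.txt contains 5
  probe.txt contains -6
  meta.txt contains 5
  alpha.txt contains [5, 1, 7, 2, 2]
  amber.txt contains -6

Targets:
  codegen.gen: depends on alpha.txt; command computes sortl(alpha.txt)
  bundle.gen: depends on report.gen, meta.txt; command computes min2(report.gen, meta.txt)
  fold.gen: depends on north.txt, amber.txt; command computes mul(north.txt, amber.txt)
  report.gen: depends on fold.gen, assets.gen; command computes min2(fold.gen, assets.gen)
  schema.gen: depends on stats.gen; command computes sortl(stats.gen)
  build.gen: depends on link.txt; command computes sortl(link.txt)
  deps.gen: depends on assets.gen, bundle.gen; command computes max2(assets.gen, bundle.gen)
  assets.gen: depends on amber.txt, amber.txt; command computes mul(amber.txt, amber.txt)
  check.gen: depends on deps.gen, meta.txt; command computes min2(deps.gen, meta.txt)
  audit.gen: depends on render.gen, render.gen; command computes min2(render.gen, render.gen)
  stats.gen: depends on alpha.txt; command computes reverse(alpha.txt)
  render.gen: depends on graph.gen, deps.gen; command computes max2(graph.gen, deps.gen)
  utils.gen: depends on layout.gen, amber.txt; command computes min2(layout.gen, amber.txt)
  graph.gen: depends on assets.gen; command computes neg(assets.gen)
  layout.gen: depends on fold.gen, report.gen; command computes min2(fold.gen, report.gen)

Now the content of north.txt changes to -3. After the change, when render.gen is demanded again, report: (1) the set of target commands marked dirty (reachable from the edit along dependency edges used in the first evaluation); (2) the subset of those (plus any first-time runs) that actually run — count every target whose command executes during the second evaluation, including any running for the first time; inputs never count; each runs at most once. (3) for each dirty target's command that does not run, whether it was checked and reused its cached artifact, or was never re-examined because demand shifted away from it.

Initial pass — values computed on the first demand:
  assets.gen = mul(-6, -6) = 36
  fold.gen = mul(5, -6) = -30
  graph.gen = neg(36) = -36
  report.gen = min2(-30, 36) = -30
  bundle.gen = min2(-30, 5) = -30
  deps.gen = max2(36, -30) = 36
  render.gen = max2(-36, 36) = 36

Second demand — change propagation:
  fold.gen: re-runs because north.txt 5->-3; new result 18.
  report.gen: re-runs because fold.gen -30->18; new result 18.
  bundle.gen: re-runs because report.gen -30->18; new result 5.
  deps.gen: re-runs because bundle.gen -30->5; new result 36 (unchanged).
  render.gen: re-examined; everything it read last time is the same (graph.gen unchanged, deps.gen unchanged) — cache 36 kept, no run.

The important point: deps.gen recomputes to an identical value, and the output ends up unchanged.

Dirty set: bundle.gen, deps.gen, fold.gen, render.gen, report.gen.
Run set: bundle.gen, deps.gen, fold.gen, report.gen (4 run).
Re-examined without running (cache reused): render.gen.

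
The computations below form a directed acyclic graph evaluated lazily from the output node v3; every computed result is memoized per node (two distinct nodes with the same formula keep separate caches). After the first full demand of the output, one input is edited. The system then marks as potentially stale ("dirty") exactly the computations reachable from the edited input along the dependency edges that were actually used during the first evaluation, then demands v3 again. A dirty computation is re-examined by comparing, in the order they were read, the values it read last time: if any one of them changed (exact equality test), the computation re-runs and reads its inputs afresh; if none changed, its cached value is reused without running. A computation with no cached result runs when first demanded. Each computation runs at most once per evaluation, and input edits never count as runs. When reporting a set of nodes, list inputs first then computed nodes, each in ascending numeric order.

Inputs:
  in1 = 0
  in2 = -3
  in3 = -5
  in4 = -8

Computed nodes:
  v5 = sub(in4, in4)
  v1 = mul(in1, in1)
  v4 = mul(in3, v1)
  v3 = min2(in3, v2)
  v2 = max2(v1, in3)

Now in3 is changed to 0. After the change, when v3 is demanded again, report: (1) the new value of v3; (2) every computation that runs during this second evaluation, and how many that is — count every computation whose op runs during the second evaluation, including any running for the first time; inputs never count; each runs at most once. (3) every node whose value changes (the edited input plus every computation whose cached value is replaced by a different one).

Demanding v3 again yields 0.
2 computations run: v2, v3.
The nodes whose values change: in3, v3.

First demand of the output computes:
  v1 = mul(0, 0) = 0
  v2 = max2(0, -5) = 0
  v3 = min2(-5, 0) = -5

After the edit, cleaning proceeds:
  v2: a read changed (in3 -5->0) — executes, giving 0 — identical to its old value.
  v3: a read changed (in3 -5->0) — executes, giving 0.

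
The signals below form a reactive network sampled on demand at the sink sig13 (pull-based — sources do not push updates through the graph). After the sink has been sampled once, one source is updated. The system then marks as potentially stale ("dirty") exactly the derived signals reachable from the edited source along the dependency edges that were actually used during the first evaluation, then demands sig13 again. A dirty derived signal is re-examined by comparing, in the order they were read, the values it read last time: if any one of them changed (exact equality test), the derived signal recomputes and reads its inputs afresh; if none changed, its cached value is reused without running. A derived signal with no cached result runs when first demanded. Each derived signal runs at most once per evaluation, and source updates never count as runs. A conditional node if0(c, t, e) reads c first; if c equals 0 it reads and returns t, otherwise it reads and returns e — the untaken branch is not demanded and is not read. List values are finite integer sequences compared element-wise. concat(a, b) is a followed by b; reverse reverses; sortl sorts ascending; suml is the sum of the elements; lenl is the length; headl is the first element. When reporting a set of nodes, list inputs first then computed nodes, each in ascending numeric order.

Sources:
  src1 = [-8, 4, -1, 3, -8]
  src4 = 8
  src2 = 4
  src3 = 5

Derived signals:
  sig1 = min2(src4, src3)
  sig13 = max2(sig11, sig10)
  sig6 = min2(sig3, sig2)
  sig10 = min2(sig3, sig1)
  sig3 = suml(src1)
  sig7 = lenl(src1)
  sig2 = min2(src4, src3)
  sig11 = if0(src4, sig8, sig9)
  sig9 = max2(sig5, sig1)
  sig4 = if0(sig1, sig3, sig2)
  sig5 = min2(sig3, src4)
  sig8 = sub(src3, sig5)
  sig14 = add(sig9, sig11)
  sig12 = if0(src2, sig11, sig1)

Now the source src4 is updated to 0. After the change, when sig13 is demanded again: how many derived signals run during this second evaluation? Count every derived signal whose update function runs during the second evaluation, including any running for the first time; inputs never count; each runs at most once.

Run set: sig1, sig5, sig8, sig10, sig11, sig13 (6 run).
The important point: the flipped condition redirects demand; sig9 is left stale, never re-checked.

Initial pass — values computed on the first demand:
  sig1 = min2(8, 5) = 5
  sig3 = suml([-8, 4, -1, 3, -8]) = -10
  sig5 = min2(-10, 8) = -10
  sig9 = max2(-10, 5) = 5
  sig10 = min2(-10, 5) = -10
  sig11 = if0(src4=8 -> else branch sig9) = 5
  sig13 = max2(5, -10) = 5

Second demand — change propagation:
  sig1: re-runs because src4 8->0; new result 0.
  sig5: re-runs because src4 8->0; new result -10 (unchanged).
  sig8: newly demanded (no cache) — executes and yields 15.
  sig9: dirty yet unreached — the second evaluation never asks for it.
  sig10: re-runs because sig1 5->0; new result -10 (unchanged).
  sig11: re-runs because src4 8->0; new result 15.
  sig13: re-runs because sig11 5->15; new result 15.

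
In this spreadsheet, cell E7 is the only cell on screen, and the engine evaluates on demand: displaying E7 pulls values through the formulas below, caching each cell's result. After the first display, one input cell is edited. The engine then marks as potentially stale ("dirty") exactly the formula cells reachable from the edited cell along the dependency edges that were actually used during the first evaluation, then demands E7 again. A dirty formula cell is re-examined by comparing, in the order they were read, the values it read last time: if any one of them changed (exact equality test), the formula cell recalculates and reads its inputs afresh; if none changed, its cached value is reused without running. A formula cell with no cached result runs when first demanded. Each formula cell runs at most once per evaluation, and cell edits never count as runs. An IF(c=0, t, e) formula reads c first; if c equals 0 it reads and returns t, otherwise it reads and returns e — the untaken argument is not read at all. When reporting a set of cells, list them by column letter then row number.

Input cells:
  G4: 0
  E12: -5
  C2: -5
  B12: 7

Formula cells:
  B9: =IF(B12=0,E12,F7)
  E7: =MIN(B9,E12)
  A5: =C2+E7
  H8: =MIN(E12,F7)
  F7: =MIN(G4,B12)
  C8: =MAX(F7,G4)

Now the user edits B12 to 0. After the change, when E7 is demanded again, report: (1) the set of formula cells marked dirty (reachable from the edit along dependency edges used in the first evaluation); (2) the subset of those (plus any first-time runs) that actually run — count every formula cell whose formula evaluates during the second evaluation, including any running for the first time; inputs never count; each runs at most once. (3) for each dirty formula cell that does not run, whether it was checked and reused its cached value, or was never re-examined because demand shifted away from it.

Dirty set: B9, E7, F7.
Run set: B9, E7 (2 run).
Left stale — demand moved off them: F7.
The important point: the flipped condition redirects demand; F7 is left stale, never re-checked.

Initial pass — values computed on the first demand:
  F7 = MIN(0, 7) = 0
  B9 = IF(B12=0: B12=7 -> else branch F7) = 0
  E7 = MIN(0, -5) = -5

Second demand — change propagation:
  F7: dirty yet unreached — the second evaluation never asks for it.
  B9: re-runs because B12 7->0; new result -5.
  E7: re-runs because B9 0->-5; new result -5 (unchanged).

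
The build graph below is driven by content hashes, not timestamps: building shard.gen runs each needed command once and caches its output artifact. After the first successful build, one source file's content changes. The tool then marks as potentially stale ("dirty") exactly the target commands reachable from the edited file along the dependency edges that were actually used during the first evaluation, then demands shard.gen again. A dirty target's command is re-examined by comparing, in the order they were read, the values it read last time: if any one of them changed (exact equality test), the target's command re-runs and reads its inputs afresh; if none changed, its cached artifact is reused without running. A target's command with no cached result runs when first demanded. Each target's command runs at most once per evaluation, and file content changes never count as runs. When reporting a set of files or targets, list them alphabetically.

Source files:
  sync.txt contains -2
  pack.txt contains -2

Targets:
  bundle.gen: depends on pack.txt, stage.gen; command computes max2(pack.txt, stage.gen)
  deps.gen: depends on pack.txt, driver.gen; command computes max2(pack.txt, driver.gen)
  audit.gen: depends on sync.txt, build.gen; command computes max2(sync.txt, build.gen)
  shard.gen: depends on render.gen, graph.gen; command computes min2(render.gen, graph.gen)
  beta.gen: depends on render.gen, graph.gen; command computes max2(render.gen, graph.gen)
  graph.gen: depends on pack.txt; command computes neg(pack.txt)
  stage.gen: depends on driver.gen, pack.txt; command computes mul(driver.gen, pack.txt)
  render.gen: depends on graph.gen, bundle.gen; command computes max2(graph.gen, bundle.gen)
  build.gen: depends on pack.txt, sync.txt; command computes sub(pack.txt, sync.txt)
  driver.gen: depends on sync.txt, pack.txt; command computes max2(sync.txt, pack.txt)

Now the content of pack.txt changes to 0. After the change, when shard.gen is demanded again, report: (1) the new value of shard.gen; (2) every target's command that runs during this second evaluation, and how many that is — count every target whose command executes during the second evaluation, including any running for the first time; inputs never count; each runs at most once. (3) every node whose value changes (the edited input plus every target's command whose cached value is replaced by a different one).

shard.gen now evaluates to 0.
Run set: bundle.gen, driver.gen, graph.gen, render.gen, shard.gen, stage.gen (6 run).
Changed values: bundle.gen, driver.gen, graph.gen, pack.txt, render.gen, shard.gen, stage.gen.

Initial pass — values computed on the first demand:
  driver.gen = max2(-2, -2) = -2
  graph.gen = neg(-2) = 2
  stage.gen = mul(-2, -2) = 4
  bundle.gen = max2(-2, 4) = 4
  render.gen = max2(2, 4) = 4
  shard.gen = min2(4, 2) = 2

Second demand — change propagation:
  driver.gen: re-runs because pack.txt -2->0; new result 0.
  graph.gen: re-runs because pack.txt -2->0; new result 0.
  stage.gen: re-runs because driver.gen -2->0; pack.txt -2->0; new result 0.
  bundle.gen: re-runs because pack.txt -2->0; stage.gen 4->0; new result 0.
  render.gen: re-runs because graph.gen 2->0; bundle.gen 4->0; new result 0.
  shard.gen: re-runs because render.gen 4->0; graph.gen 2->0; new result 0.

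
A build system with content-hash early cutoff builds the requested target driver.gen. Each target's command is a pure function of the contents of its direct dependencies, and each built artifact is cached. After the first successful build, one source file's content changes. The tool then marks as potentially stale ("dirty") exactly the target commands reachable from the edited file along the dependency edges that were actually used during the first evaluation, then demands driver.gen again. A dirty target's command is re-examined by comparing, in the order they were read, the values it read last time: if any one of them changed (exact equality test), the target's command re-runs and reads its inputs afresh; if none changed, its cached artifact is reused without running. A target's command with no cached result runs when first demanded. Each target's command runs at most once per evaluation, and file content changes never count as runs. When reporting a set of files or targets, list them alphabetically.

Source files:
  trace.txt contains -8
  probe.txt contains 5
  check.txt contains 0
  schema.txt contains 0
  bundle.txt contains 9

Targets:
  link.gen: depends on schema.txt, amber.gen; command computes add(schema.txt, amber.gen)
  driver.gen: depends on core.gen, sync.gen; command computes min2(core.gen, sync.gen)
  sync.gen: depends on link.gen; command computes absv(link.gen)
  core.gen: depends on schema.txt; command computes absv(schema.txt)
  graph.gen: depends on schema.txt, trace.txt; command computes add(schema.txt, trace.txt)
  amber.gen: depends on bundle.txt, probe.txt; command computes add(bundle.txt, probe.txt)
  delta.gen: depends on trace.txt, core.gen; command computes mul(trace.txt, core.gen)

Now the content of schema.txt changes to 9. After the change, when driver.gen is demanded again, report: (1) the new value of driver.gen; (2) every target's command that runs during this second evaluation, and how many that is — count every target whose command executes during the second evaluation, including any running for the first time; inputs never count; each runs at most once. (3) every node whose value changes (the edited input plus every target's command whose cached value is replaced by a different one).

First evaluation (everything demanded from the output):
  amber.gen = add(9, 5) = 14
  core.gen = absv(0) = 0
  link.gen = add(0, 14) = 14
  sync.gen = absv(14) = 14
  driver.gen = min2(0, 14) = 0

Propagation after the edit:
  core.gen: runs — schema.txt 0->9; result 9.
  link.gen: runs — schema.txt 0->9; result 23.
  sync.gen: runs — link.gen 14->23; result 23.
  driver.gen: runs — core.gen 0->9; sync.gen 14->23; result 9.

New value of driver.gen: 9.
Target commands that run: core.gen, driver.gen, link.gen, sync.gen — 4 in total.
Values that change: core.gen, driver.gen, link.gen, schema.txt, sync.gen.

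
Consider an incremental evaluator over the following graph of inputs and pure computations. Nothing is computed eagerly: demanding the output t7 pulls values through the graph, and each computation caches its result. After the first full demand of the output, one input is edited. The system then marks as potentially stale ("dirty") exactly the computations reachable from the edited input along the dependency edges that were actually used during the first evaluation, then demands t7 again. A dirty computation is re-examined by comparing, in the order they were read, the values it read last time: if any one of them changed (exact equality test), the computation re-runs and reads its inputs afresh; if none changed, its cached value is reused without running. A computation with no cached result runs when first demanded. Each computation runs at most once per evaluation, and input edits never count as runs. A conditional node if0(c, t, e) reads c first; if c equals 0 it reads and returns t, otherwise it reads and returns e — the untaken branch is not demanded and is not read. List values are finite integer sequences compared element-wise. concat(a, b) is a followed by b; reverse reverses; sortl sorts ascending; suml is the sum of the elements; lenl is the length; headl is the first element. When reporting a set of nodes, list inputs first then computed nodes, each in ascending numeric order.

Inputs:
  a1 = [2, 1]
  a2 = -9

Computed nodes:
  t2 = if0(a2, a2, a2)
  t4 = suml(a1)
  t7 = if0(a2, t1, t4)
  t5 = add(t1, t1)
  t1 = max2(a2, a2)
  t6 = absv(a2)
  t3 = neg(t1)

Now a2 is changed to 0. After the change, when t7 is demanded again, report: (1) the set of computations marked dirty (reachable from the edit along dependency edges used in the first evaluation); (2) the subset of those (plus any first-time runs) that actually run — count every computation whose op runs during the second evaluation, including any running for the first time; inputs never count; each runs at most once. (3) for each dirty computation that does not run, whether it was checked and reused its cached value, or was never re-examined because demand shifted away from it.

Dirty set: t7.
Run set: t1, t7 (2 run).
All dirty computations ended up running.
The important point: the flipped condition pulls in fresh nodes; t1 runs for the first time.

Initial pass — values computed on the first demand:
  t4 = suml([2, 1]) = 3
  t7 = if0(a2=-9 -> else branch t4) = 3

Second demand — change propagation:
  t1: newly demanded (no cache) — executes and yields 0.
  t7: re-runs because a2 -9->0; new result 0.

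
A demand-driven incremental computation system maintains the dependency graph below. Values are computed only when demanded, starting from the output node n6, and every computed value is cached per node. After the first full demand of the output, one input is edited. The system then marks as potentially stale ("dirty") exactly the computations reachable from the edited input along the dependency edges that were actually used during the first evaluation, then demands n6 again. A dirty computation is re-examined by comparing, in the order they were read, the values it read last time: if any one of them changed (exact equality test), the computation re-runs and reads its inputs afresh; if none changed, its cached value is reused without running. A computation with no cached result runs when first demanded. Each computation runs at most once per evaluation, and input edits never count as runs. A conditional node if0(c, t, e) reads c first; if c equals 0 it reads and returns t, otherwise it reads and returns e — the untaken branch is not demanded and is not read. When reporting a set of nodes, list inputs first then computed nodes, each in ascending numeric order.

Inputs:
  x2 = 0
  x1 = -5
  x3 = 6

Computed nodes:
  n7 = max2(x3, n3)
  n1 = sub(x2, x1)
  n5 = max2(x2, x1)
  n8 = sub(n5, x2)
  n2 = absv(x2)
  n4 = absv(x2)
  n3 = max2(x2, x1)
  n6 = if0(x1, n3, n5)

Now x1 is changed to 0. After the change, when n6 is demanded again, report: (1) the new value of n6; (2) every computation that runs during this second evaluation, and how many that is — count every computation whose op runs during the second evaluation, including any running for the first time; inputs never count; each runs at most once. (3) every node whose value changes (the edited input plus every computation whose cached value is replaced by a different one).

First evaluation (everything demanded from the output):
  n5 = max2(0, -5) = 0
  n6 = if0(x1=-5 -> else branch n5) = 0

Propagation after the edit:
  n3: demanded for the first time — runs, produces 0.
  n5: marked dirty but never re-examined — demand shifted away from it.
  n6: runs — x1 -5->0; result 0 (same value as before).

Key observation: a condition flipped, so demand moved to the other branch — n5 is never re-examined.

New value of n6: 0.
Computations that run: n3, n6 — 2 in total.
Values that change: x1.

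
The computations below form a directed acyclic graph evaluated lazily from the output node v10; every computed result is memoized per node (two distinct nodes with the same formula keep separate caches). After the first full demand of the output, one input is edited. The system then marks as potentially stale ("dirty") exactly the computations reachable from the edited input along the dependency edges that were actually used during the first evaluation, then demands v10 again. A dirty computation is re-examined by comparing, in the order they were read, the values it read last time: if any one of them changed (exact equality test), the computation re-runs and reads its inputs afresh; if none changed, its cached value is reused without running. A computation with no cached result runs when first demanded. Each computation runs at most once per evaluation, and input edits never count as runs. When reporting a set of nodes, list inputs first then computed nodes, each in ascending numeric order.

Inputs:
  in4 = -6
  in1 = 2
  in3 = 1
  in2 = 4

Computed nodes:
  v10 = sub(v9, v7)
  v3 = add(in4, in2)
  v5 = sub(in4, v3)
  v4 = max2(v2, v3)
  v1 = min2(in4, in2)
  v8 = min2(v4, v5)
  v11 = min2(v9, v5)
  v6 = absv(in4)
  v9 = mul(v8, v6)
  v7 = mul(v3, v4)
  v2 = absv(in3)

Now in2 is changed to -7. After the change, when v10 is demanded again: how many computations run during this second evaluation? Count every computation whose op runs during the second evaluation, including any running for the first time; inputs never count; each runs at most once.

First demand of the output computes:
  v2 = absv(1) = 1
  v3 = add(-6, 4) = -2
  v4 = max2(1, -2) = 1
  v5 = sub(-6, -2) = -4
  v6 = absv(-6) = 6
  v7 = mul(-2, 1) = -2
  v8 = min2(1, -4) = -4
  v9 = mul(-4, 6) = -24
  v10 = sub(-24, -2) = -22

After the edit, cleaning proceeds:
  v3: a read changed (in2 4->-7) — executes, giving -13.
  v4: a read changed (v3 -2->-13) — executes, giving 1 — identical to its old value.
  v5: a read changed (v3 -2->-13) — executes, giving 7.
  v7: a read changed (v3 -2->-13) — executes, giving -13.
  v8: a read changed (v5 -4->7) — executes, giving 1.
  v9: a read changed (v8 -4->1) — executes, giving 6.
  v10: a read changed (v9 -24->6; v7 -2->-13) — executes, giving 19.

7 computations run: v3, v4, v5, v7, v8, v9, v10.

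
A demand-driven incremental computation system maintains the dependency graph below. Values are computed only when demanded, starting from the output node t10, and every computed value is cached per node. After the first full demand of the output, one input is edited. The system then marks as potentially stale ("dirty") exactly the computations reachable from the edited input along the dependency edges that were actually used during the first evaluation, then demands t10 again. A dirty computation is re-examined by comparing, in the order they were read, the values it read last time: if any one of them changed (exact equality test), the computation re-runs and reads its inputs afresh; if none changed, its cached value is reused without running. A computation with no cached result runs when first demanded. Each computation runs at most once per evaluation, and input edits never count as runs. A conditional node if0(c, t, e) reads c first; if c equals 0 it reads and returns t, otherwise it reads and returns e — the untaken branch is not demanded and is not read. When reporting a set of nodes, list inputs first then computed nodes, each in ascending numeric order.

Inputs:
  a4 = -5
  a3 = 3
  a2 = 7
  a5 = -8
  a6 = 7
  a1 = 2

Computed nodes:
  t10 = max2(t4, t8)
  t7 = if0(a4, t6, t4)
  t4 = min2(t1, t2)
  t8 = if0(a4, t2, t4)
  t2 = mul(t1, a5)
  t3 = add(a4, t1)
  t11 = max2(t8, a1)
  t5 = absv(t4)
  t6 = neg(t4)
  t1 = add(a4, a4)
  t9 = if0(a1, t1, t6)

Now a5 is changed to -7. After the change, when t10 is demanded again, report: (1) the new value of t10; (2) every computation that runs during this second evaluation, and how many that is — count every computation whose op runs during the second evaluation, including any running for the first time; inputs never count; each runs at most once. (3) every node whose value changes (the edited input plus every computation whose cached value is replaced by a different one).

New value of t10: -10.
Computations that run: t2, t4 — 2 in total.
Values that change: a5, t2.
Key observation: the change is absorbed at t4 — it re-runs but produces the same value, and the output's value is unchanged.

First evaluation (everything demanded from the output):
  t1 = add(-5, -5) = -10
  t2 = mul(-10, -8) = 80
  t4 = min2(-10, 80) = -10
  t8 = if0(a4=-5 -> else branch t4) = -10
  t10 = max2(-10, -10) = -10

Propagation after the edit:
  t2: runs — a5 -8->-7; result 70.
  t4: runs — t2 80->70; result -10 (same value as before).
  t8: checked — values it read are unchanged (a4 unchanged, t4 unchanged); reused cached -10 without running.
  t10: checked — values it read are unchanged (t4 unchanged, t8 unchanged); reused cached -10 without running.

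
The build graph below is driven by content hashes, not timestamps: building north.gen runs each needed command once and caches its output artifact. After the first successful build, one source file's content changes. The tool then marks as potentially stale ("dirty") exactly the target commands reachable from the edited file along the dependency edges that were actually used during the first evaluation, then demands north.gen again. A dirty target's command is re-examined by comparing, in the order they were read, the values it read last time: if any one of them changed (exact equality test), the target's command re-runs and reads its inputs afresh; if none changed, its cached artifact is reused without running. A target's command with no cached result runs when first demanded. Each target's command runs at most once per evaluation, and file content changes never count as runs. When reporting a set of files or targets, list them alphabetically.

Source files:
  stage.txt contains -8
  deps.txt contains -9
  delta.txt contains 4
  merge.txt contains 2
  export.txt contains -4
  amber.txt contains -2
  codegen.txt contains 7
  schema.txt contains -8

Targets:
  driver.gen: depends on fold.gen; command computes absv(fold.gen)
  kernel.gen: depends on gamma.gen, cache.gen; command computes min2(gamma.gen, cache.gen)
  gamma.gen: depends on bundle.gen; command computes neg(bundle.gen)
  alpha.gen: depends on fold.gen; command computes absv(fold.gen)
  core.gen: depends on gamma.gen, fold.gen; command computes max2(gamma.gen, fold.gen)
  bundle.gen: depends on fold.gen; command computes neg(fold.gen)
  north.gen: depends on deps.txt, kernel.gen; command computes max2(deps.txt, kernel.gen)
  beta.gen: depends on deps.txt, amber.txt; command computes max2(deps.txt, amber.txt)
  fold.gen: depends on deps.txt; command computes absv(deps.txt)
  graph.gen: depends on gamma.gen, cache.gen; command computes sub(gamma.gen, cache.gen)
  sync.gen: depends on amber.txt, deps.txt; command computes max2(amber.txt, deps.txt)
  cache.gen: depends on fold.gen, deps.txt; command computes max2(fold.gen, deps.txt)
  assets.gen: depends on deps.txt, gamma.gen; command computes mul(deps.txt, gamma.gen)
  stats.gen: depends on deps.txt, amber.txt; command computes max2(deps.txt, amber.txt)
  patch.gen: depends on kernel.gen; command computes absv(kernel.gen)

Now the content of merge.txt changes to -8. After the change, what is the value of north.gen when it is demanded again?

north.gen now evaluates to 9.
The important point: nothing the output needs ever reads merge.txt, so the edit is invisible to it.

Initial pass — values computed on the first demand:
  fold.gen = absv(-9) = 9
  bundle.gen = neg(9) = -9
  cache.gen = max2(9, -9) = 9
  gamma.gen = neg(-9) = 9
  kernel.gen = min2(9, 9) = 9
  north.gen = max2(-9, 9) = 9

Second demand — change propagation:
  no demanded computation ever read merge.txt, so the edit dirties nothing and nothing runs.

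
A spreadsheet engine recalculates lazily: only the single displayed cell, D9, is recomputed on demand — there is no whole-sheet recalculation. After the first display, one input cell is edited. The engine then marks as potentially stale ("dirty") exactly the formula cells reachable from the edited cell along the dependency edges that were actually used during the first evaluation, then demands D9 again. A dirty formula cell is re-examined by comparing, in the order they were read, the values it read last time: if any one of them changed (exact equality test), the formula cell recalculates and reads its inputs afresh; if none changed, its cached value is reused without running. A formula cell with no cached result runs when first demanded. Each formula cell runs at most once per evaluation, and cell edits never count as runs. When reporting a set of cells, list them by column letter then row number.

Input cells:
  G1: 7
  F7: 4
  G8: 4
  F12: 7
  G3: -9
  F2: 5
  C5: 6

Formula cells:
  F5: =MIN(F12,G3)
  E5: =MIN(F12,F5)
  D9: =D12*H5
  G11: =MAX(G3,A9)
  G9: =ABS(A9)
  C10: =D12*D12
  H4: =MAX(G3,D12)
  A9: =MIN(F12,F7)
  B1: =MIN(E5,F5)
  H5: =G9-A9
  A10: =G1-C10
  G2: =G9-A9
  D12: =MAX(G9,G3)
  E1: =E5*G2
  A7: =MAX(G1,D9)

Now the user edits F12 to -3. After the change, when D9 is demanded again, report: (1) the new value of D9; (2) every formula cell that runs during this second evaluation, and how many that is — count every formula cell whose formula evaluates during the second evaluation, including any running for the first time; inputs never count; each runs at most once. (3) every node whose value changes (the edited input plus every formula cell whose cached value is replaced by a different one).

First evaluation (everything demanded from the output):
  A9 = MIN(7, 4) = 4
  G9 = ABS(4) = 4
  D12 = MAX(4, -9) = 4
  H5 = 4 - 4 = 0
  D9 = 4 * 0 = 0

Propagation after the edit:
  A9: runs — F12 7->-3; result -3.
  G9: runs — A9 4->-3; result 3.
  D12: runs — G9 4->3; result 3.
  H5: runs — G9 4->3; A9 4->-3; result 6.
  D9: runs — D12 4->3; H5 0->6; result 18.

New value of D9: 18.
Formula cells that run: A9, D9, D12, G9, H5 — 5 in total.
Values that change: A9, D9, D12, F12, G9, H5.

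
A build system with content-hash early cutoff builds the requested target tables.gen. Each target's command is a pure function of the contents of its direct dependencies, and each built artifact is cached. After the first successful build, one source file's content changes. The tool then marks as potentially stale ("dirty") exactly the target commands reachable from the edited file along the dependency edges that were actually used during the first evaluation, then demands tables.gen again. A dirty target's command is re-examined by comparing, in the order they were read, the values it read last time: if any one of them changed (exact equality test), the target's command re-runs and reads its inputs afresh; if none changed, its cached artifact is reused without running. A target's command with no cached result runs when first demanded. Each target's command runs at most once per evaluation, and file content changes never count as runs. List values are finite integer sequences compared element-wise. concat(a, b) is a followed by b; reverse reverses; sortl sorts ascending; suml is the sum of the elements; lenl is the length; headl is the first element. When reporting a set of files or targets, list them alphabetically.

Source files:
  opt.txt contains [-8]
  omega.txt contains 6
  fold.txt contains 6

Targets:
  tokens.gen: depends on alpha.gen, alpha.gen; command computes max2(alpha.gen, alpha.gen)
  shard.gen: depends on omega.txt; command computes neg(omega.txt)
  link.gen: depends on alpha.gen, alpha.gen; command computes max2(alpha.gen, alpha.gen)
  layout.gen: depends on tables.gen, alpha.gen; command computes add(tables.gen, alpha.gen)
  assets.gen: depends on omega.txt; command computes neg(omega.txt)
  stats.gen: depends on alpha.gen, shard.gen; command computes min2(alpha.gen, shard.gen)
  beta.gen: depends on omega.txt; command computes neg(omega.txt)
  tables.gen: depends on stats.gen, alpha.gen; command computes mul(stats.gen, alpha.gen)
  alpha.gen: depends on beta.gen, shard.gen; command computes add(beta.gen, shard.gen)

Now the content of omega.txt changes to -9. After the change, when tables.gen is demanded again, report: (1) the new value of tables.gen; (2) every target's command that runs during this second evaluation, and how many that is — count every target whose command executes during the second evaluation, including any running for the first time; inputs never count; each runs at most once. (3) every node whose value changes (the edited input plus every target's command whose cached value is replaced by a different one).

First evaluation (everything demanded from the output):
  beta.gen = neg(6) = -6
  shard.gen = neg(6) = -6
  alpha.gen = add(-6, -6) = -12
  stats.gen = min2(-12, -6) = -12
  tables.gen = mul(-12, -12) = 144

Propagation after the edit:
  beta.gen: runs — omega.txt 6->-9; result 9.
  shard.gen: runs — omega.txt 6->-9; result 9.
  alpha.gen: runs — beta.gen -6->9; shard.gen -6->9; result 18.
  stats.gen: runs — alpha.gen -12->18; shard.gen -6->9; result 9.
  tables.gen: runs — stats.gen -12->9; alpha.gen -12->18; result 162.

New value of tables.gen: 162.
Target commands that run: alpha.gen, beta.gen, shard.gen, stats.gen, tables.gen — 5 in total.
Values that change: alpha.gen, beta.gen, omega.txt, shard.gen, stats.gen, tables.gen.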